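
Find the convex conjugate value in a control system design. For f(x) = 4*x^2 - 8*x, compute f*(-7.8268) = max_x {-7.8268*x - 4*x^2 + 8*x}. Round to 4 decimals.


f*(y) = sup_x {y*x - a*x^2 - b*x} = sup_x {(y-b)*x - a*x^2}
FOC: (y - b) - 2a*x = 0 => x* = (y - b)/(2a)
x* = (-7.8268 + 8)/(2*4) = 0.0217
f*(-7.8268) = (y-b)^2/(4a) = (-7.8268 + 8)^2/(4*4)
= 0.03/16 = 0.0019


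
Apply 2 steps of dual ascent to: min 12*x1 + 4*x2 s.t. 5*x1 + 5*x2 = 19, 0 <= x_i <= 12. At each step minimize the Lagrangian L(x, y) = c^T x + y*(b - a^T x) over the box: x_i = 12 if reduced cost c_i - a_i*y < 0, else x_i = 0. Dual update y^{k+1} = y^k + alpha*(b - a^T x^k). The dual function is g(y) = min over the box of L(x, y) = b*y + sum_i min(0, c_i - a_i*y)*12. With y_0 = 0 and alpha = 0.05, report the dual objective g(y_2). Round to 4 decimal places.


Dual ascent for LP: min 12*x1 + 4*x2, 5*x1 + 5*x2 = 19, 0 <= x_i <= 12
Step 1: y^k = 0.0, reduced costs: (12.0, 4.0)
  x^k = (0.0, 0.0), subgradient = b - a^T x = 19.0
  y^{k+1} = 0.0 + 0.05*19.0 = 0.95
Step 2: y^k = 0.95, reduced costs: (7.25, -0.75)
  x^k = (0.0, 12.0), subgradient = b - a^T x = -41.0
  y^{k+1} = 0.95 + 0.05*-41.0 = -1.1
Dual objective at y_2 = -1.1: reduced costs (17.5, 9.5), box minimizer x = (0.0, 0.0)
g(y_2) = b*y + (c1 - a1*y)*x1 + (c2 - a2*y)*x2 = 19*(-1.1) + 17.5*0.0 + 9.5*0.0 = -20.9 + 0.0 + 0.0 = -20.9


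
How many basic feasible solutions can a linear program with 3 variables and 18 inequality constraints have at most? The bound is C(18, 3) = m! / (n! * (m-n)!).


Each vertex corresponds to some choice of n active constraints out of m, so the number of vertices is at most C(m, n) = m! / (n!(m-n)!).
m = 18, n = 3
Numerator: 18 * 17 * 16
Denominator: 3! = 6
C(18, 3) = 816


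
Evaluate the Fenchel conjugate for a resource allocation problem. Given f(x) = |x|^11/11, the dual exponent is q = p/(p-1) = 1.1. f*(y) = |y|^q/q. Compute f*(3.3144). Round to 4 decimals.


The conjugate exponent q satisfies 1/p + 1/q = 1.
p = 11, so q = 11/(11 - 1) = 1.1
|y|^q = 3.3144^1.1 = 3.7363
f*(3.3144) = 3.7363 / 1.1 = 3.3967


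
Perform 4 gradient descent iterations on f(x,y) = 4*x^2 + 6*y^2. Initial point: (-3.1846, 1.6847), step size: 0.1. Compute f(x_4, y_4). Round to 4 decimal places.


Gradient descent on f(x,y) = 4*x^2 + 6*y^2.
Starting point: (-3.1846, 1.6847), alpha = 0.1
Step 1: grad_x = 2*4*-3.1846 = -25.4768, grad_y = 2*6*1.6847 = 20.2164
  x_1 = -3.1846 - 0.1*-25.4768 = -0.6369
  y_1 = 1.6847 - 0.1*20.2164 = -0.3369
Step 2: grad_x = 2*4*-0.6369 = -5.0954, grad_y = 2*6*-0.3369 = -4.0433
  x_2 = -0.6369 - 0.1*-5.0954 = -0.1274
  y_2 = -0.3369 - 0.1*-4.0433 = 0.0674
Step 3: grad_x = 2*4*-0.1274 = -1.0191, grad_y = 2*6*0.0674 = 0.8087
  x_3 = -0.1274 - 0.1*-1.0191 = -0.0255
  y_3 = 0.0674 - 0.1*0.8087 = -0.0135
Step 4: grad_x = 2*4*-0.0255 = -0.2038, grad_y = 2*6*-0.0135 = -0.1617
  x_4 = -0.0255 - 0.1*-0.2038 = -0.0051
  y_4 = -0.0135 - 0.1*-0.1617 = 0.0027
f(-0.0051, 0.0027) = 4*(-0.0051)^2 + 6*0.0027^2 = 0.0001


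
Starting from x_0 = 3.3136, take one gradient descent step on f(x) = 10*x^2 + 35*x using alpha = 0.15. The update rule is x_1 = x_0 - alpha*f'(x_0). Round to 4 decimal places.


We compute the gradient at x_0 and apply the update.
f'(x) = 20*x + 35
f'(3.3136) = 20*3.3136 + 35 = 101.272
x_1 = 3.3136 - 0.15*101.272 = -11.8772


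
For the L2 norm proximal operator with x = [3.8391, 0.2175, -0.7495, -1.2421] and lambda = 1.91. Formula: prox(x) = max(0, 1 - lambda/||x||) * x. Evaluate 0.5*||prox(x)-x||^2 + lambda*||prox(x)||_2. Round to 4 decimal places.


Step 1: Compute ||x||.
||x|| = 4.1098
Step 2: Compute scaling factor.
scale = max(0, 1 - 1.91/4.1098) = 0.5353
Step 3: prox(x) = [2.0549, 0.1164, -0.4012, -0.6648]
||prox(x)|| = 2.1998
Step 4: Proximal objective.
0.5*||prox-x||^2 = 1.8241
lambda*||prox|| = 4.2016
Total = 6.0257


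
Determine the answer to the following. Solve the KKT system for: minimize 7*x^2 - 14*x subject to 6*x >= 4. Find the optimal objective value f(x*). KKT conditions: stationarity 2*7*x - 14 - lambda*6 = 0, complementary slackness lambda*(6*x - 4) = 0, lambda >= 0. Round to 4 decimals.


Step 1: Try lambda = 0 (constraint inactive).
Stationarity: 2*7*x - 14 = 0
x* = 14/(2*7) = 1.0
Check constraint: 6*1.0 = 6.0 >= 4 -- satisfied.
Step 2: Compute optimal value.
f(x*) = 7*1.0^2 - 14*1.0 = -7.0


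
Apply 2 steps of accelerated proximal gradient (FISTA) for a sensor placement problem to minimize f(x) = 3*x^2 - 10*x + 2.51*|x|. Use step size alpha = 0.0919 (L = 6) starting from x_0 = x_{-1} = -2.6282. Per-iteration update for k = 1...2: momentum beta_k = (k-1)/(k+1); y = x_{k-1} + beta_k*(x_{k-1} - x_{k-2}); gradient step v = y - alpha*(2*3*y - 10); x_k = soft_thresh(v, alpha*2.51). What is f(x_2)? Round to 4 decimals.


FISTA on f(x) = 3*x^2 - 10*x + 2.51*|x|
L = 6, alpha = 0.0919
Iteration 1: beta = 0.0, y = -2.6282 + 0.0*(-2.6282 + 2.6282) = -2.6282
  grad(y) = -25.7692, v = y - alpha*grad = -0.26
  prox(v) = soft_thresh(-0.26, 0.2307) = -0.0293
Iteration 2: beta = 0.3333, y = -0.0293 + 0.3333*(-0.0293 + 2.6282) = 0.8369
  grad(y) = -4.9783, v = y - alpha*grad = 1.2945
  prox(v) = soft_thresh(1.2945, 0.2307) = 1.0638
f(x_2) = 3*1.0638^2 - 10*1.0638 + 2.51*|1.0638| = -4.5728


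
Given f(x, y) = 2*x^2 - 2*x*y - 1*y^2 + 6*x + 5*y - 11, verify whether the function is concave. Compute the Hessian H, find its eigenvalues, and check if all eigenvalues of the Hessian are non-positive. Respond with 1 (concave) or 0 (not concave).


The Hessian of f(x,y) = 2*x^2 - 2*x*y - 1*y^2 + 6*x + 5*y - 11 is:
H = [[4, -2], [-2, -2]]
Trace = 4 - 2 = 2
Determinant = 4*-2 - (-2)^2 = -12
Discriminant = (2)^2 - 4*-12 = 52.0
Eigenvalues: lambda_1 = -2.6056, lambda_2 = 4.6056
The function is not concave.

0


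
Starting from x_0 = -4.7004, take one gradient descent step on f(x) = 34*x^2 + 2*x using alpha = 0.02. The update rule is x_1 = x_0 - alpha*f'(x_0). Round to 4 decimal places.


We compute the gradient at x_0 and apply the update.
f'(x) = 68*x + 2
f'(-4.7004) = 68*-4.7004 + 2 = -317.6272
x_1 = -4.7004 - 0.02*-317.6272 = 1.6521


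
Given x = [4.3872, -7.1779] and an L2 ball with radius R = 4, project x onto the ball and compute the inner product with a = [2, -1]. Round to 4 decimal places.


Step 1: Compute ||x|| (intermediates to 6 decimals).
||x|| = sqrt(4.3872^2 + (-7.1779)^2) = 8.412477
Step 2: Project.
Since ||x|| > R, scale = R/||x|| = 4/8.412477 = 0.475484, proj(x) = scale * x
proj(x) = [2.086043, -3.412977]
Step 3: Dot product.
a^T * proj(x) = 2*2.086043 - 1*(-3.412977) = 7.5851


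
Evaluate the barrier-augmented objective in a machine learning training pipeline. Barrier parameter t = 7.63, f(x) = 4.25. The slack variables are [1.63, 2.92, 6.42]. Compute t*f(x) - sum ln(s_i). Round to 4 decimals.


Step 1: Compute log-barrier.
ln values: [0.4886, 1.0716, 1.8594]
phi = -(0.4886 + 1.0716 + 1.8594) = -3.4196
Step 2: Compute augmented objective.
t*f(x) = 7.63*4.25 = 32.4275
Total = 32.4275 - 3.4196 = 29.0079


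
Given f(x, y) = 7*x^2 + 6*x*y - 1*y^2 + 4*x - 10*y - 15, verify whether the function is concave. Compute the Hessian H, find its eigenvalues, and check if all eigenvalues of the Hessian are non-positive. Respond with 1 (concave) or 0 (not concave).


The Hessian of f(x,y) = 7*x^2 + 6*x*y - 1*y^2 + 4*x - 10*y - 15 is:
H = [[14, 6], [6, -2]]
Trace = 14 - 2 = 12
Determinant = 14*-2 - (6)^2 = -64
Discriminant = (12)^2 - 4*-64 = 400.0
Eigenvalues: lambda_1 = -4.0, lambda_2 = 16.0
The function is not concave.

0


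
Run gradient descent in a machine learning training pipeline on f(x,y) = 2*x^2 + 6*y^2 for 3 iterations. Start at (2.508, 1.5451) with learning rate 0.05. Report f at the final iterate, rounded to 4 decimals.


Gradient descent on f(x,y) = 2*x^2 + 6*y^2.
Starting point: (2.508, 1.5451), alpha = 0.05
Step 1: grad_x = 2*2*2.508 = 10.032, grad_y = 2*6*1.5451 = 18.5412
  x_1 = 2.508 - 0.05*10.032 = 2.0064
  y_1 = 1.5451 - 0.05*18.5412 = 0.618
Step 2: grad_x = 2*2*2.0064 = 8.0256, grad_y = 2*6*0.618 = 7.4165
  x_2 = 2.0064 - 0.05*8.0256 = 1.6051
  y_2 = 0.618 - 0.05*7.4165 = 0.2472
Step 3: grad_x = 2*2*1.6051 = 6.4205, grad_y = 2*6*0.2472 = 2.9666
  x_3 = 1.6051 - 0.05*6.4205 = 1.2841
  y_3 = 0.2472 - 0.05*2.9666 = 0.0989
f(1.2841, 0.0989) = 2*1.2841^2 + 6*0.0989^2 = 3.3565


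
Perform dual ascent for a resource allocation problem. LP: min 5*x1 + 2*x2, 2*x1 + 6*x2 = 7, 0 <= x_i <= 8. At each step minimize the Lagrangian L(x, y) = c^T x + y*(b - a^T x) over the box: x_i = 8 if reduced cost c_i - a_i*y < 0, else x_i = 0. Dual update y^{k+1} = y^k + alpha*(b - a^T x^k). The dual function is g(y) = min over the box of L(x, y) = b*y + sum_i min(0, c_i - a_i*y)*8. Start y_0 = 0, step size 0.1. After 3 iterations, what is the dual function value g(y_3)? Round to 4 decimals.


Dual ascent for LP: min 5*x1 + 2*x2, 2*x1 + 6*x2 = 7, 0 <= x_i <= 8
Step 1: y^k = 0.0, reduced costs: (5.0, 2.0)
  x^k = (0.0, 0.0), subgradient = b - a^T x = 7.0
  y^{k+1} = 0.0 + 0.1*7.0 = 0.7
Step 2: y^k = 0.7, reduced costs: (3.6, -2.2)
  x^k = (0.0, 8.0), subgradient = b - a^T x = -41.0
  y^{k+1} = 0.7 + 0.1*-41.0 = -3.4
Step 3: y^k = -3.4, reduced costs: (11.8, 22.4)
  x^k = (0.0, 0.0), subgradient = b - a^T x = 7.0
  y^{k+1} = -3.4 + 0.1*7.0 = -2.7
Dual objective at y_3 = -2.7: reduced costs (10.4, 18.2), box minimizer x = (0.0, 0.0)
g(y_3) = b*y + (c1 - a1*y)*x1 + (c2 - a2*y)*x2 = 7*(-2.7) + 10.4*0.0 + 18.2*0.0 = -18.9 + 0.0 + 0.0 = -18.9


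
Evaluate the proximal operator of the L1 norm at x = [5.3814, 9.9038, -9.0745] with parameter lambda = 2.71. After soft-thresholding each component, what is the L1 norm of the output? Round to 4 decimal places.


Soft-thresholding with lambda = 2.71:
prox(5.3814) = sign(5.3814)*max(|5.3814| - 2.71, 0) = 2.6714
prox(9.9038) = sign(9.9038)*max(|9.9038| - 2.71, 0) = 7.1938
prox(-9.0745) = sign(-9.0745)*max(|-9.0745| - 2.71, 0) = -6.3645
prox(x) = [2.6714, 7.1938, -6.3645]
||prox(x)||_1 = 2.6714 + 7.1938 + 6.3645 = 16.2297


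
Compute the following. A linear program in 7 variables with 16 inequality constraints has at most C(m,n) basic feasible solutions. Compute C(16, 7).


Each vertex corresponds to some choice of n active constraints out of m, so the number of vertices is at most C(m, n) = m! / (n!(m-n)!).
m = 16, n = 7
Numerator: 16 * 15 * 14 * 13 * 12 * 11 * 10
Denominator: 7! = 5040
C(16, 7) = 11440


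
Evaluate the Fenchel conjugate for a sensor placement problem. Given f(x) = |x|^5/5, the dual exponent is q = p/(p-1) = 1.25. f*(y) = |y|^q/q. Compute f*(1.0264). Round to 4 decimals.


The conjugate exponent q satisfies 1/p + 1/q = 1.
p = 5, so q = 5/(5 - 1) = 1.25
|y|^q = 1.0264^1.25 = 1.0331
f*(1.0264) = 1.0331 / 1.25 = 0.8265


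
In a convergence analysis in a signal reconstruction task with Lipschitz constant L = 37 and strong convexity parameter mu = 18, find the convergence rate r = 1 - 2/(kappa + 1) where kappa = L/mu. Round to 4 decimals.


Step 1: Compute the condition number.
kappa = L/mu = 37/18 = 2.0556
Step 2: Compute the convergence rate.
r = 1 - 2/(kappa + 1) = 1 - 2*mu/(L + mu) = (L - mu)/(L + mu) = 19/55 = 0.3455


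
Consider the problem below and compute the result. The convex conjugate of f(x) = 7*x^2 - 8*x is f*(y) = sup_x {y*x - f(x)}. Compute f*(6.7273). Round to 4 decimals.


f*(y) = sup_x {y*x - a*x^2 - b*x} = sup_x {(y-b)*x - a*x^2}
FOC: (y - b) - 2a*x = 0 => x* = (y - b)/(2a)
x* = (6.7273 + 8)/(2*7) = 1.052
f*(6.7273) = (y-b)^2/(4a) = (6.7273 + 8)^2/(4*7)
= 216.8934/28 = 7.7462


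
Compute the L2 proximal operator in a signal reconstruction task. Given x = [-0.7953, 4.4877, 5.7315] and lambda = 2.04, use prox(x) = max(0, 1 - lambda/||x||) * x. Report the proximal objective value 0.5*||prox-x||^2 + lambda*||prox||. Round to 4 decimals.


Step 1: Compute ||x||.
||x|| = 7.3227
Step 2: Compute scaling factor.
scale = max(0, 1 - 2.04/7.3227) = 0.7214
Step 3: prox(x) = [-0.5737, 3.2375, 4.1348]
||prox(x)|| = 5.2827
Step 4: Proximal objective.
0.5*||prox-x||^2 = 2.0808
lambda*||prox|| = 10.7767
Total = 12.8575


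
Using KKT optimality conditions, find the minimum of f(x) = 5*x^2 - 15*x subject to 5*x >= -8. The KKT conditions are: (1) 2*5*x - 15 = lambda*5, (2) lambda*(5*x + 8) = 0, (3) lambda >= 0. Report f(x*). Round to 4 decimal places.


Step 1: Try lambda = 0 (constraint inactive).
Stationarity: 2*5*x - 15 = 0
x* = 15/(2*5) = 1.5
Check constraint: 5*1.5 = 7.5 >= -8 -- satisfied.
Step 2: Compute optimal value.
f(x*) = 5*1.5^2 - 15*1.5 = -11.25


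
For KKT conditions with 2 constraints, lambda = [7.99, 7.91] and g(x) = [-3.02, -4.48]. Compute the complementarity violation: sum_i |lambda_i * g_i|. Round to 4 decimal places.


KKT complementary slackness check:
lambda_1 * g_1 = 7.99 * -3.02 = -24.1298
lambda_2 * g_2 = 7.91 * -4.48 = -35.4368
Total violation = 24.1298 + 35.4368 = 59.5666


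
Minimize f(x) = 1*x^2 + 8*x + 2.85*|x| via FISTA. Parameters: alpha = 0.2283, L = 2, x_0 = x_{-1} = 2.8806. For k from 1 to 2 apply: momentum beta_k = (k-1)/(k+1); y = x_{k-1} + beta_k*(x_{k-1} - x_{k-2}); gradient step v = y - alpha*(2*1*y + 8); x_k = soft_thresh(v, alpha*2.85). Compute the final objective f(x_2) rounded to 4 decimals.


FISTA on f(x) = 1*x^2 + 8*x + 2.85*|x|
L = 2, alpha = 0.2283
Iteration 1: beta = 0.0, y = 2.8806 + 0.0*(2.8806 - 2.8806) = 2.8806
  grad(y) = 13.7612, v = y - alpha*grad = -0.2611
  prox(v) = soft_thresh(-0.2611, 0.6507) = 0.0
Iteration 2: beta = 0.3333, y = 0.0 + 0.3333*(0.0 - 2.8806) = -0.9602
  grad(y) = 6.0796, v = y - alpha*grad = -2.3482
  prox(v) = soft_thresh(-2.3482, 0.6507) = -1.6975
f(x_2) = 1*(-1.6975)^2 + 8*(-1.6975) + 2.85*|-1.6975| = -5.8606


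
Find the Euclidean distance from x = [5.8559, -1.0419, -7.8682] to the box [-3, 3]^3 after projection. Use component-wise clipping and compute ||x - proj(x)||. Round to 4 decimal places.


Project each component onto [-3, 3].
clip(5.8559) = 3.0, clip(-1.0419) = -1.0419, clip(-7.8682) = -3.0
Projection = [3.0, -1.0419, -3.0]
Squared diffs: [8.1562, 0.0, 23.6994]
Distance = sqrt(31.8556) = 5.6441


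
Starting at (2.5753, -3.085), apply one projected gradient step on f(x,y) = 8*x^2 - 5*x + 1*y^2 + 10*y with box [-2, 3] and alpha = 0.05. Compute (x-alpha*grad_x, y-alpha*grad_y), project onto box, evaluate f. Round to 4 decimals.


Step 1: Compute gradient at (2.5753, -3.085).
grad_x = 2*8*2.5753 - 5 = 36.2048
grad_y = 2*1*-3.085 + 10 = 3.83
Step 2: Gradient step.
x_raw = 2.5753 - 0.05*36.2048 = 0.7651
y_raw = -3.085 - 0.05*3.83 = -3.2765
Step 3: Project onto [-2, 3].
x_proj = clip(0.7651) = 0.7651
y_proj = clip(-3.2765) = -2.0
Step 4: Evaluate f.
f(0.7651, -2.0) = -15.1428


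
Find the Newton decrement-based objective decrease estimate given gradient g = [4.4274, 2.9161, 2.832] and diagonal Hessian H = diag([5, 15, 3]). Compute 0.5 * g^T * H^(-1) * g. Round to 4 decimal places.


Step 1: H is diagonal, so H^(-1) * g = [0.8855, 0.1944, 0.944].
Step 2: g^T H^(-1) g = sum_i g_i^2 / H_ii
  = (4.4274)^2/5 + (2.9161)^2/15 + (2.832)^2/3
  = 3.9204 + 0.5669 + 2.6734 = 7.1607
Step 3: Objective decrease = 0.5 * g^T H^(-1) g = 3.5803


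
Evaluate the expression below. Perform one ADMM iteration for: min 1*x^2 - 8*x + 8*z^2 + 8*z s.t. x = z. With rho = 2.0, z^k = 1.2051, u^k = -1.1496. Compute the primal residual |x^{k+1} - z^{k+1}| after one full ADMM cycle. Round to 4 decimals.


ADMM iteration with rho = 2.0, z^k = 1.2051, u^k = -1.1496
Step 1: x-update.
Minimize 1*x^2 - 8*x + (2.0/2)*(x - 1.2051 - 1.1496)^2
FOC: (2*1 + 2.0)*x = 8 + 2.0*(1.2051 + 1.1496)
x^{k+1} = 3.1774
Step 2: z-update.
Minimize 8*z^2 + 8*z + (2.0/2)*(3.1774 - z - 1.1496)^2
FOC: (2*8 + 2.0)*z = -8 + 2.0*(3.1774 - 1.1496)
z^{k+1} = -0.2191
Step 3: u-update.
u^{k+1} = -1.1496 + 3.1774 + 0.2191 = 2.2469
Step 4: Primal residual = |3.1774 + 0.2191| = 3.3965


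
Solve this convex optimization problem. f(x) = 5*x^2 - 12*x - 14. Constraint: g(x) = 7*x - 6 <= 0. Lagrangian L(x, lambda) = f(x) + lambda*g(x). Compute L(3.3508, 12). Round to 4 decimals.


Step 1: Evaluate f(x).
f(3.3508) = 5*3.3508^2 - 12*3.3508 - 14 = 1.9297
Step 2: Evaluate g(x).
g(3.3508) = 7*3.3508 - 6 = 17.4556
Step 3: Compute Lagrangian.
L = 1.9297 + 12*17.4556 = 211.3969


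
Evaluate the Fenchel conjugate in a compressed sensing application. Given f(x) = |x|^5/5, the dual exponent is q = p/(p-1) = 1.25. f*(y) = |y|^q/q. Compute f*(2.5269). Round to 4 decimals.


The conjugate exponent q satisfies 1/p + 1/q = 1.
p = 5, so q = 5/(5 - 1) = 1.25
|y|^q = 2.5269^1.25 = 3.1859
f*(2.5269) = 3.1859 / 1.25 = 2.5487


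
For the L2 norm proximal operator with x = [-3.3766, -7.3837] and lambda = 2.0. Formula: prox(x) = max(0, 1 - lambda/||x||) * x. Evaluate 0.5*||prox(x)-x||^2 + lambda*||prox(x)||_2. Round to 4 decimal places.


Step 1: Compute ||x||.
||x|| = 8.1191
Step 2: Compute scaling factor.
scale = max(0, 1 - 2.0/8.1191) = 0.7537
Step 3: prox(x) = [-2.5448, -5.5649]
||prox(x)|| = 6.1191
Step 4: Proximal objective.
0.5*||prox-x||^2 = 2.0
lambda*||prox|| = 12.2382
Total = 14.2383


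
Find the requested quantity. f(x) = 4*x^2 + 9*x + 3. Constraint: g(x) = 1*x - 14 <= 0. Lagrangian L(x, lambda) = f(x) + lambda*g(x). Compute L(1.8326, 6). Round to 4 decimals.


Step 1: Evaluate f(x).
f(1.8326) = 4*1.8326^2 + 9*1.8326 + 3 = 32.9271
Step 2: Evaluate g(x).
g(1.8326) = 1*1.8326 - 14 = -12.1674
Step 3: Compute Lagrangian.
L = 32.9271 + 6*-12.1674 = -40.0773


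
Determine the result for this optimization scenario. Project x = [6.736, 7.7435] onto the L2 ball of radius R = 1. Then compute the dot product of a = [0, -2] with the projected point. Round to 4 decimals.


Step 1: Compute ||x|| (intermediates to 6 decimals).
||x|| = sqrt(6.736^2 + 7.7435^2) = 10.263308
Step 2: Project.
Since ||x|| > R, scale = R/||x|| = 1/10.263308 = 0.097434, proj(x) = scale * x
proj(x) = [0.656315, 0.75448]
Step 3: Dot product.
a^T * proj(x) = 0*0.656315 - 2*0.75448 = -1.509


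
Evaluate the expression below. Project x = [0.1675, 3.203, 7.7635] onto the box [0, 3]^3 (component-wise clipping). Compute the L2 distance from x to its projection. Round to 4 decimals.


Project each component onto [0, 3].
clip(0.1675) = 0.1675, clip(3.203) = 3.0, clip(7.7635) = 3.0
Projection = [0.1675, 3.0, 3.0]
Squared diffs: [0.0, 0.0412, 22.6909]
Distance = sqrt(22.7321) = 4.7678


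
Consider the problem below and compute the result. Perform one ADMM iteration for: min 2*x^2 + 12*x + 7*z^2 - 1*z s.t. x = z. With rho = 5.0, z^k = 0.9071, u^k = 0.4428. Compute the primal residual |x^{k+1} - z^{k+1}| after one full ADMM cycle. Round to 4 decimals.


ADMM iteration with rho = 5.0, z^k = 0.9071, u^k = 0.4428
Step 1: x-update.
Minimize 2*x^2 + 12*x + (5.0/2)*(x - 0.9071 + 0.4428)^2
FOC: (2*2 + 5.0)*x = -12 + 5.0*(0.9071 - 0.4428)
x^{k+1} = -1.0754
Step 2: z-update.
Minimize 7*z^2 - 1*z + (5.0/2)*(-1.0754 - z + 0.4428)^2
FOC: (2*7 + 5.0)*z = 1 + 5.0*(-1.0754 + 0.4428)
z^{k+1} = -0.1138
Step 3: u-update.
u^{k+1} = 0.4428 - 1.0754 + 0.1138 = -0.5187
Step 4: Primal residual = |-1.0754 + 0.1138| = 0.9615


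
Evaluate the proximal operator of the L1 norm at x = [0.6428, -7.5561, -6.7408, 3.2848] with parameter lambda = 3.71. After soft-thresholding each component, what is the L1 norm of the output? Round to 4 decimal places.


Soft-thresholding with lambda = 3.71:
prox(0.6428) = sign(0.6428)*max(|0.6428| - 3.71, 0) = 0.0
prox(-7.5561) = sign(-7.5561)*max(|-7.5561| - 3.71, 0) = -3.8461
prox(-6.7408) = sign(-6.7408)*max(|-6.7408| - 3.71, 0) = -3.0308
prox(3.2848) = sign(3.2848)*max(|3.2848| - 3.71, 0) = 0.0
prox(x) = [0.0, -3.8461, -3.0308, 0.0]
||prox(x)||_1 = 0.0 + 3.8461 + 3.0308 + 0.0 = 6.8769


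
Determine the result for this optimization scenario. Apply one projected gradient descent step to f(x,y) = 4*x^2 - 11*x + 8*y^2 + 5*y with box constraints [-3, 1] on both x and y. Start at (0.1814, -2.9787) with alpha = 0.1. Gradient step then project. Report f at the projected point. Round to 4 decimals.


Step 1: Compute gradient at (0.1814, -2.9787).
grad_x = 2*4*0.1814 - 11 = -9.5488
grad_y = 2*8*-2.9787 + 5 = -42.6592
Step 2: Gradient step.
x_raw = 0.1814 - 0.1*-9.5488 = 1.1363
y_raw = -2.9787 - 0.1*-42.6592 = 1.2872
Step 3: Project onto [-3, 1].
x_proj = clip(1.1363) = 1.0
y_proj = clip(1.2872) = 1.0
Step 4: Evaluate f.
f(1.0, 1.0) = 6.0


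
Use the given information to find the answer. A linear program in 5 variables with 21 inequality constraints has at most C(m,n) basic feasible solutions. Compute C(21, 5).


Each vertex corresponds to some choice of n active constraints out of m, so the number of vertices is at most C(m, n) = m! / (n!(m-n)!).
m = 21, n = 5
Numerator: 21 * 20 * 19 * 18 * 17
Denominator: 5! = 120
C(21, 5) = 20349


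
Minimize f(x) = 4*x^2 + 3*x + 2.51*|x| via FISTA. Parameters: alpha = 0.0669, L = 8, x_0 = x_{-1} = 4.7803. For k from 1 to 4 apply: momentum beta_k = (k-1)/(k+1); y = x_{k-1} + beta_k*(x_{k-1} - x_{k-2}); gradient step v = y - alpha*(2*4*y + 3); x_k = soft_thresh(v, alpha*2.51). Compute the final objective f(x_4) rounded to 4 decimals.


FISTA on f(x) = 4*x^2 + 3*x + 2.51*|x|
L = 8, alpha = 0.0669
Iteration 1: beta = 0.0, y = 4.7803 + 0.0*(4.7803 - 4.7803) = 4.7803
  grad(y) = 41.2424, v = y - alpha*grad = 2.0212
  prox(v) = soft_thresh(2.0212, 0.1679) = 1.8533
Iteration 2: beta = 0.3333, y = 1.8533 + 0.3333*(1.8533 - 4.7803) = 0.8776
  grad(y) = 10.0207, v = y - alpha*grad = 0.2072
  prox(v) = soft_thresh(0.2072, 0.1679) = 0.0393
Iteration 3: beta = 0.5, y = 0.0393 + 0.5*(0.0393 - 1.8533) = -0.8677
  grad(y) = -3.9417, v = y - alpha*grad = -0.604
  prox(v) = soft_thresh(-0.604, 0.1679) = -0.4361
Iteration 4: beta = 0.6, y = -0.4361 + 0.6*(-0.4361 - 0.0393) = -0.7213
  grad(y) = -2.7705, v = y - alpha*grad = -0.536
  prox(v) = soft_thresh(-0.536, 0.1679) = -0.368
f(x_4) = 4*(-0.368)^2 + 3*(-0.368) + 2.51*|-0.368| = 0.3615


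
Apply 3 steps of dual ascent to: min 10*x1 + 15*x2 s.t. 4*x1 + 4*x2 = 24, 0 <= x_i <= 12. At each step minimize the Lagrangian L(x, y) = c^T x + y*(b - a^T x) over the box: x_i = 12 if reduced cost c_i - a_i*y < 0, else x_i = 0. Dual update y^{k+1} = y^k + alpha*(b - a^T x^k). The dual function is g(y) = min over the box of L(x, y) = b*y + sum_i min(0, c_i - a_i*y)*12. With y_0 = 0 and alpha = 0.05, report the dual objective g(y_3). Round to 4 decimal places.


Dual ascent for LP: min 10*x1 + 15*x2, 4*x1 + 4*x2 = 24, 0 <= x_i <= 12
Step 1: y^k = 0.0, reduced costs: (10.0, 15.0)
  x^k = (0.0, 0.0), subgradient = b - a^T x = 24.0
  y^{k+1} = 0.0 + 0.05*24.0 = 1.2
Step 2: y^k = 1.2, reduced costs: (5.2, 10.2)
  x^k = (0.0, 0.0), subgradient = b - a^T x = 24.0
  y^{k+1} = 1.2 + 0.05*24.0 = 2.4
Step 3: y^k = 2.4, reduced costs: (0.4, 5.4)
  x^k = (0.0, 0.0), subgradient = b - a^T x = 24.0
  y^{k+1} = 2.4 + 0.05*24.0 = 3.6
Dual objective at y_3 = 3.6: reduced costs (-4.4, 0.6), box minimizer x = (12.0, 0.0)
g(y_3) = b*y + (c1 - a1*y)*x1 + (c2 - a2*y)*x2 = 24*3.6 + (-4.4)*12.0 + 0.6*0.0 = 86.4 - 52.8 + 0.0 = 33.6


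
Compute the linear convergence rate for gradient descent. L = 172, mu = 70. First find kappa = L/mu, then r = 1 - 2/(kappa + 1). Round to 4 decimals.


Step 1: Compute the condition number.
kappa = L/mu = 172/70 = 2.4571
Step 2: Compute the convergence rate.
r = 1 - 2/(kappa + 1) = 1 - 2*mu/(L + mu) = (L - mu)/(L + mu) = 102/242 = 0.4215


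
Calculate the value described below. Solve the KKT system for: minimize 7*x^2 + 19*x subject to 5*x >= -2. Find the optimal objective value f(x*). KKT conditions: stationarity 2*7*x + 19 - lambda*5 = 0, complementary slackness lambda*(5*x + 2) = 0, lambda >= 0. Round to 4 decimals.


Step 1: Try lambda = 0 (constraint inactive).
x_unc = -19/(2*7) = -1.3571
Check: 5*-1.3571 = -6.7855 < -2 -- violated!
Step 2: Constraint must be active: 5*x = -2
x* = -2/5 = -0.4
lambda = (2*7*(-0.4) + 19)/5 = 2.68
Step 3: Compute optimal value.
f(x*) = 7*(-0.4)^2 + 19*(-0.4) = -6.48


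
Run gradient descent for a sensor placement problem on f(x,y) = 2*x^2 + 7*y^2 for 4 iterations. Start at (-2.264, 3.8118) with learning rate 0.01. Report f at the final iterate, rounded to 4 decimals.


Gradient descent on f(x,y) = 2*x^2 + 7*y^2.
Starting point: (-2.264, 3.8118), alpha = 0.01
Step 1: grad_x = 2*2*-2.264 = -9.056, grad_y = 2*7*3.8118 = 53.3652
  x_1 = -2.264 - 0.01*-9.056 = -2.1734
  y_1 = 3.8118 - 0.01*53.3652 = 3.2781
Step 2: grad_x = 2*2*-2.1734 = -8.6938, grad_y = 2*7*3.2781 = 45.8941
  x_2 = -2.1734 - 0.01*-8.6938 = -2.0865
  y_2 = 3.2781 - 0.01*45.8941 = 2.8192
Step 3: grad_x = 2*2*-2.0865 = -8.346, grad_y = 2*7*2.8192 = 39.4689
  x_3 = -2.0865 - 0.01*-8.346 = -2.003
  y_3 = 2.8192 - 0.01*39.4689 = 2.4245
Step 4: grad_x = 2*2*-2.003 = -8.0122, grad_y = 2*7*2.4245 = 33.9433
  x_4 = -2.003 - 0.01*-8.0122 = -1.9229
  y_4 = 2.4245 - 0.01*33.9433 = 2.0851
f(-1.9229, 2.0851) = 2*(-1.9229)^2 + 7*2.0851^2 = 37.8283


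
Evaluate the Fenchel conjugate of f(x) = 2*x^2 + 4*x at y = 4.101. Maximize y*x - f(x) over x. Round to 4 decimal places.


f*(y) = sup_x {y*x - a*x^2 - b*x} = sup_x {(y-b)*x - a*x^2}
FOC: (y - b) - 2a*x = 0 => x* = (y - b)/(2a)
x* = (4.101 - 4)/(2*2) = 0.0253
f*(4.101) = (y-b)^2/(4a) = (4.101 - 4)^2/(4*2)
= 0.0102/8 = 0.0013


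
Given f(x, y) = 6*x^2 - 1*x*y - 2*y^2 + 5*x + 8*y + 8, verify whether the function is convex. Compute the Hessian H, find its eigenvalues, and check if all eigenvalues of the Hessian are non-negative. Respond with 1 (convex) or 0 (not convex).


The Hessian of f(x,y) = 6*x^2 - 1*x*y - 2*y^2 + 5*x + 8*y + 8 is:
H = [[12, -1], [-1, -4]]
Trace = 12 - 4 = 8
Determinant = 12*-4 - (-1)^2 = -49
Discriminant = (8)^2 - 4*-49 = 260.0
Eigenvalues: lambda_1 = -4.0623, lambda_2 = 12.0623
The function is not convex.

0


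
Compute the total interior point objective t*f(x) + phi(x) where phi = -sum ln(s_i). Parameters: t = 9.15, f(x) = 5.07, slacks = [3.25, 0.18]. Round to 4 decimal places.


Step 1: Compute log-barrier.
ln values: [1.1787, -1.7148]
phi = -(1.1787 - 1.7148) = 0.5361
Step 2: Compute augmented objective.
t*f(x) = 9.15*5.07 = 46.3905
Total = 46.3905 + 0.5361 = 46.9266


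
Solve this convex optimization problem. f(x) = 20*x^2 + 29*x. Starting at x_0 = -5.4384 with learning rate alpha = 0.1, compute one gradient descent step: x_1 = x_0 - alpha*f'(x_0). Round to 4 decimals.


We compute the gradient at x_0 and apply the update.
f'(x) = 40*x + 29
f'(-5.4384) = 40*-5.4384 + 29 = -188.536
x_1 = -5.4384 - 0.1*-188.536 = 13.4152


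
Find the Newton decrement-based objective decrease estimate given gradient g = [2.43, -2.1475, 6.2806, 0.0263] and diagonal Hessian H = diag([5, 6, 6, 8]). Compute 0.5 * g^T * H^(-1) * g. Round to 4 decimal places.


Step 1: H is diagonal, so H^(-1) * g = [0.486, -0.3579, 1.0468, 0.0033].
Step 2: g^T H^(-1) g = sum_i g_i^2 / H_ii
  = (2.43)^2/5 + (-2.1475)^2/6 + (6.2806)^2/6 + (0.0263)^2/8
  = 1.181 + 0.7686 + 6.5743 + 0.0001 = 8.524
Step 3: Objective decrease = 0.5 * g^T H^(-1) g = 4.262


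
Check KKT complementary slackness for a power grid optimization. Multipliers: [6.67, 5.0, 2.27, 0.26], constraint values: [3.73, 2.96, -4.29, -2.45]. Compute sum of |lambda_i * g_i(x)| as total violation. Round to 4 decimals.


KKT complementary slackness check:
lambda_1 * g_1 = 6.67 * 3.73 = 24.8791
lambda_2 * g_2 = 5.0 * 2.96 = 14.8
lambda_3 * g_3 = 2.27 * -4.29 = -9.7383
lambda_4 * g_4 = 0.26 * -2.45 = -0.637
Total violation = 24.8791 + 14.8 + 9.7383 + 0.637 = 50.0544


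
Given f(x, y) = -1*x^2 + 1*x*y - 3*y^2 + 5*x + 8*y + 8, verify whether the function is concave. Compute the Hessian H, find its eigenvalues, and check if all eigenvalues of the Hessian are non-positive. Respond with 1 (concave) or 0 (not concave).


The Hessian of f(x,y) = -1*x^2 + 1*x*y - 3*y^2 + 5*x + 8*y + 8 is:
H = [[-2, 1], [1, -6]]
Trace = -2 - 6 = -8
Determinant = -2*-6 - (1)^2 = 11
Discriminant = (-8)^2 - 4*11 = 20.0
Eigenvalues: lambda_1 = -6.2361, lambda_2 = -1.7639
The function is concave.

1


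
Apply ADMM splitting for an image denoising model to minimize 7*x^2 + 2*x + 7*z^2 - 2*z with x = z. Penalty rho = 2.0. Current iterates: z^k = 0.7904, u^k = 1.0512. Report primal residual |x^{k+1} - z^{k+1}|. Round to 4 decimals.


ADMM iteration with rho = 2.0, z^k = 0.7904, u^k = 1.0512
Step 1: x-update.
Minimize 7*x^2 + 2*x + (2.0/2)*(x - 0.7904 + 1.0512)^2
FOC: (2*7 + 2.0)*x = -2 + 2.0*(0.7904 - 1.0512)
x^{k+1} = -0.1576
Step 2: z-update.
Minimize 7*z^2 - 2*z + (2.0/2)*(-0.1576 - z + 1.0512)^2
FOC: (2*7 + 2.0)*z = 2 + 2.0*(-0.1576 + 1.0512)
z^{k+1} = 0.2367
Step 3: u-update.
u^{k+1} = 1.0512 - 0.1576 - 0.2367 = 0.6569
Step 4: Primal residual = |-0.1576 - 0.2367| = 0.3943


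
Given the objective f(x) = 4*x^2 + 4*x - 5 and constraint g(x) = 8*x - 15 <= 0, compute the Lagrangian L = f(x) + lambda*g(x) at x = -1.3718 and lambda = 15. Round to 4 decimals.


Step 1: Evaluate f(x).
f(-1.3718) = 4*(-1.3718)^2 + 4*(-1.3718) - 5 = -2.9599
Step 2: Evaluate g(x).
g(-1.3718) = 8*-1.3718 - 15 = -25.9744
Step 3: Compute Lagrangian.
L = -2.9599 + 15*-25.9744 = -392.5759


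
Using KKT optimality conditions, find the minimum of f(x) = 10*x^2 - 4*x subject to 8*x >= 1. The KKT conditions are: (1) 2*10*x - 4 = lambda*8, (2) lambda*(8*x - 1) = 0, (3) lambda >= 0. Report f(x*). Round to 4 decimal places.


Step 1: Try lambda = 0 (constraint inactive).
Stationarity: 2*10*x - 4 = 0
x* = 4/(2*10) = 0.2
Check constraint: 8*0.2 = 1.6 >= 1 -- satisfied.
Step 2: Compute optimal value.
f(x*) = 10*0.2^2 - 4*0.2 = -0.4


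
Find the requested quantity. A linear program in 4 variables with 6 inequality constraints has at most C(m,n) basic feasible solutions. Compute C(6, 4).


Each vertex corresponds to some choice of n active constraints out of m, so the number of vertices is at most C(m, n) = m! / (n!(m-n)!).
m = 6, n = 4
Numerator: 6 * 5 * 4 * 3
Denominator: 4! = 24
C(6, 4) = 15


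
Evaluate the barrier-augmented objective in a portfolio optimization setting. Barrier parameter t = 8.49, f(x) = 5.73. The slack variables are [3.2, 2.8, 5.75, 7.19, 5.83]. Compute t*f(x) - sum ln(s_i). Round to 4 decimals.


Step 1: Compute log-barrier.
ln values: [1.1632, 1.0296, 1.7492, 1.9727, 1.763]
phi = -(1.1632 + 1.0296 + 1.7492 + 1.9727 + 1.763) = -7.6777
Step 2: Compute augmented objective.
t*f(x) = 8.49*5.73 = 48.6477
Total = 48.6477 - 7.6777 = 40.97


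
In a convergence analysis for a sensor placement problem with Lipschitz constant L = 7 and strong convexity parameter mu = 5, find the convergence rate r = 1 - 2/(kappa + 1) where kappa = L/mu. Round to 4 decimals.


Step 1: Compute the condition number.
kappa = L/mu = 7/5 = 1.4
Step 2: Compute the convergence rate.
r = 1 - 2/(kappa + 1) = 1 - 2*mu/(L + mu) = (L - mu)/(L + mu) = 2/12 = 0.1667


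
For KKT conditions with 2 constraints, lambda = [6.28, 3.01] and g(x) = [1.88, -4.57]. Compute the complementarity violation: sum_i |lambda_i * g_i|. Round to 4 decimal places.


KKT complementary slackness check:
lambda_1 * g_1 = 6.28 * 1.88 = 11.8064
lambda_2 * g_2 = 3.01 * -4.57 = -13.7557
Total violation = 11.8064 + 13.7557 = 25.5621


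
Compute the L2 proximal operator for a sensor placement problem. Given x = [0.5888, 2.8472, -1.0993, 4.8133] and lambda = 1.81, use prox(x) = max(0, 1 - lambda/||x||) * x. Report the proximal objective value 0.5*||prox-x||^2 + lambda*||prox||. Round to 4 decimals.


Step 1: Compute ||x||.
||x|| = 5.7297
Step 2: Compute scaling factor.
scale = max(0, 1 - 1.81/5.7297) = 0.6841
Step 3: prox(x) = [0.4028, 1.9478, -0.752, 3.2928]
||prox(x)|| = 3.9197
Step 4: Proximal objective.
0.5*||prox-x||^2 = 1.6381
lambda*||prox|| = 7.0947
Total = 8.7327


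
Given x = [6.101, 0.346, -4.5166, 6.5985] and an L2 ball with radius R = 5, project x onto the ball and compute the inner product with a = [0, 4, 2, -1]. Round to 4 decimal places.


Step 1: Compute ||x|| (intermediates to 6 decimals).
||x|| = sqrt(6.101^2 + 0.346^2 + (-4.5166)^2 + 6.5985^2) = 10.063886
Step 2: Project.
Since ||x|| > R, scale = R/||x|| = 5/10.063886 = 0.496826, proj(x) = scale * x
proj(x) = [3.031135, 0.171902, -2.243964, 3.278306]
Step 3: Dot product.
a^T * proj(x) = 0*3.031135 + 4*0.171902 + 2*(-2.243964) - 1*3.278306 = -7.0786


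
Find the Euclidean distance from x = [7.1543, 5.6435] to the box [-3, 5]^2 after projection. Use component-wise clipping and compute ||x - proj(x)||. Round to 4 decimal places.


Project each component onto [-3, 5].
clip(7.1543) = 5.0, clip(5.6435) = 5.0
Projection = [5.0, 5.0]
Squared diffs: [4.641, 0.4141]
Distance = sqrt(5.0551) = 2.2484


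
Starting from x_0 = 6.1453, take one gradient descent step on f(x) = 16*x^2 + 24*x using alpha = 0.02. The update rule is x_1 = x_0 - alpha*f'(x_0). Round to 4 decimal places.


We compute the gradient at x_0 and apply the update.
f'(x) = 32*x + 24
f'(6.1453) = 32*6.1453 + 24 = 220.6496
x_1 = 6.1453 - 0.02*220.6496 = 1.7323


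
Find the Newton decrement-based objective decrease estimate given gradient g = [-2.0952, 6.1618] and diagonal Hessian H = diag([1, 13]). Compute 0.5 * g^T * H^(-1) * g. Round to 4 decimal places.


Step 1: H is diagonal, so H^(-1) * g = [-2.0952, 0.474].
Step 2: g^T H^(-1) g = sum_i g_i^2 / H_ii
  = (-2.0952)^2/1 + (6.1618)^2/13
  = 4.3899 + 2.9206 = 7.3105
Step 3: Objective decrease = 0.5 * g^T H^(-1) g = 3.6552


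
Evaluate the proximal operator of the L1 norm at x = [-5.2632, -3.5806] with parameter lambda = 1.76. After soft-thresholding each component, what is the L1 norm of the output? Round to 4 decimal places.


Soft-thresholding with lambda = 1.76:
prox(-5.2632) = sign(-5.2632)*max(|-5.2632| - 1.76, 0) = -3.5032
prox(-3.5806) = sign(-3.5806)*max(|-3.5806| - 1.76, 0) = -1.8206
prox(x) = [-3.5032, -1.8206]
||prox(x)||_1 = 3.5032 + 1.8206 = 5.3238


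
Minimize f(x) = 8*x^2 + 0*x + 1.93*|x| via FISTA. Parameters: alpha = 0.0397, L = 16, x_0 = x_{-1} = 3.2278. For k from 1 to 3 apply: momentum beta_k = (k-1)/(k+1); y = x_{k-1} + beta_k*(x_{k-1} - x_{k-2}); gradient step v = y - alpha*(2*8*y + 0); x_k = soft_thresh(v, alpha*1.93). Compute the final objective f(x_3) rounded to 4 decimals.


FISTA on f(x) = 8*x^2 + 0*x + 1.93*|x|
L = 16, alpha = 0.0397
Iteration 1: beta = 0.0, y = 3.2278 + 0.0*(3.2278 - 3.2278) = 3.2278
  grad(y) = 51.6448, v = y - alpha*grad = 1.1775
  prox(v) = soft_thresh(1.1775, 0.0766) = 1.1009
Iteration 2: beta = 0.3333, y = 1.1009 + 0.3333*(1.1009 - 3.2278) = 0.3919
  grad(y) = 6.2705, v = y - alpha*grad = 0.143
  prox(v) = soft_thresh(0.143, 0.0766) = 0.0663
Iteration 3: beta = 0.5, y = 0.0663 + 0.5*(0.0663 - 1.1009) = -0.4509
  grad(y) = -7.2147, v = y - alpha*grad = -0.1645
  prox(v) = soft_thresh(-0.1645, 0.0766) = -0.0879
f(x_3) = 8*(-0.0879)^2 + 0*(-0.0879) + 1.93*|-0.0879| = 0.2314


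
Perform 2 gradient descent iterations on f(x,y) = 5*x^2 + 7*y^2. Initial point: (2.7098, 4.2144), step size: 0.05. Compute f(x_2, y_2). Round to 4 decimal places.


Gradient descent on f(x,y) = 5*x^2 + 7*y^2.
Starting point: (2.7098, 4.2144), alpha = 0.05
Step 1: grad_x = 2*5*2.7098 = 27.098, grad_y = 2*7*4.2144 = 59.0016
  x_1 = 2.7098 - 0.05*27.098 = 1.3549
  y_1 = 4.2144 - 0.05*59.0016 = 1.2643
Step 2: grad_x = 2*5*1.3549 = 13.549, grad_y = 2*7*1.2643 = 17.7005
  x_2 = 1.3549 - 0.05*13.549 = 0.6775
  y_2 = 1.2643 - 0.05*17.7005 = 0.3793
f(0.6775, 0.3793) = 5*0.6775^2 + 7*0.3793^2 = 3.3018


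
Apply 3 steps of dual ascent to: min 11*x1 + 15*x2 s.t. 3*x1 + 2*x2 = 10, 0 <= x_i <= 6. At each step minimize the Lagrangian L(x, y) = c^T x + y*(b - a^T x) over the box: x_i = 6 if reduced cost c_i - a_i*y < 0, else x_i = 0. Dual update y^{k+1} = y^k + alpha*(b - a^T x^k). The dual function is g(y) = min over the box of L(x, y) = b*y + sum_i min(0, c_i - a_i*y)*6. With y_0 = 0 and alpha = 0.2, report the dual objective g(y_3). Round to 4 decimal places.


Dual ascent for LP: min 11*x1 + 15*x2, 3*x1 + 2*x2 = 10, 0 <= x_i <= 6
Step 1: y^k = 0.0, reduced costs: (11.0, 15.0)
  x^k = (0.0, 0.0), subgradient = b - a^T x = 10.0
  y^{k+1} = 0.0 + 0.2*10.0 = 2.0
Step 2: y^k = 2.0, reduced costs: (5.0, 11.0)
  x^k = (0.0, 0.0), subgradient = b - a^T x = 10.0
  y^{k+1} = 2.0 + 0.2*10.0 = 4.0
Step 3: y^k = 4.0, reduced costs: (-1.0, 7.0)
  x^k = (6.0, 0.0), subgradient = b - a^T x = -8.0
  y^{k+1} = 4.0 + 0.2*-8.0 = 2.4
Dual objective at y_3 = 2.4: reduced costs (3.8, 10.2), box minimizer x = (0.0, 0.0)
g(y_3) = b*y + (c1 - a1*y)*x1 + (c2 - a2*y)*x2 = 10*2.4 + 3.8*0.0 + 10.2*0.0 = 24.0 + 0.0 + 0.0 = 24.0


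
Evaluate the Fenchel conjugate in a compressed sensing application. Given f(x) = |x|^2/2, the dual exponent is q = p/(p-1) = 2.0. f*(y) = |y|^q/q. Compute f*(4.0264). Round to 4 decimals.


The conjugate exponent q satisfies 1/p + 1/q = 1.
p = 2, so q = 2/(2 - 1) = 2.0
|y|^q = 4.0264^2.0 = 16.2119
f*(4.0264) = 16.2119 / 2.0 = 8.1059


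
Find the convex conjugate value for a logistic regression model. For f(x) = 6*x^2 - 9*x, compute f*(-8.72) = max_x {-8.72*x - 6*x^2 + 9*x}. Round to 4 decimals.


f*(y) = sup_x {y*x - a*x^2 - b*x} = sup_x {(y-b)*x - a*x^2}
FOC: (y - b) - 2a*x = 0 => x* = (y - b)/(2a)
x* = (-8.72 + 9)/(2*6) = 0.0233
f*(-8.72) = (y-b)^2/(4a) = (-8.72 + 9)^2/(4*6)
= 0.0784/24 = 0.0033


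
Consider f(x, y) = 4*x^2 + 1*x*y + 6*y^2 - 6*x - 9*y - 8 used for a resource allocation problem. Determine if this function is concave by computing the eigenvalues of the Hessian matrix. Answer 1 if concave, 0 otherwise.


The Hessian of f(x,y) = 4*x^2 + 1*x*y + 6*y^2 - 6*x - 9*y - 8 is:
H = [[8, 1], [1, 12]]
Trace = 8 + 12 = 20
Determinant = 8*12 - (1)^2 = 95
Discriminant = (20)^2 - 4*95 = 20.0
Eigenvalues: lambda_1 = 7.7639, lambda_2 = 12.2361
The function is not concave.

0


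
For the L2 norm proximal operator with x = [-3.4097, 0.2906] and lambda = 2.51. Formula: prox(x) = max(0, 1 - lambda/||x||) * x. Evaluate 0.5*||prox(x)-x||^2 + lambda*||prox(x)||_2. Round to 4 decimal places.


Step 1: Compute ||x||.
||x|| = 3.4221
Step 2: Compute scaling factor.
scale = max(0, 1 - 2.51/3.4221) = 0.2665
Step 3: prox(x) = [-0.9088, 0.0775]
||prox(x)|| = 0.9121
Step 4: Proximal objective.
0.5*||prox-x||^2 = 3.1501
lambda*||prox|| = 2.2894
Total = 5.4393


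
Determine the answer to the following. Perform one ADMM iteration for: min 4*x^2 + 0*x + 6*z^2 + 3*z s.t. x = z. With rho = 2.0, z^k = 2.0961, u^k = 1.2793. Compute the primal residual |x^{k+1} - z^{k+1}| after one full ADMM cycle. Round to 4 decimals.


ADMM iteration with rho = 2.0, z^k = 2.0961, u^k = 1.2793
Step 1: x-update.
Minimize 4*x^2 + 0*x + (2.0/2)*(x - 2.0961 + 1.2793)^2
FOC: (2*4 + 2.0)*x = 0 + 2.0*(2.0961 - 1.2793)
x^{k+1} = 0.1634
Step 2: z-update.
Minimize 6*z^2 + 3*z + (2.0/2)*(0.1634 - z + 1.2793)^2
FOC: (2*6 + 2.0)*z = -3 + 2.0*(0.1634 + 1.2793)
z^{k+1} = -0.0082
Step 3: u-update.
u^{k+1} = 1.2793 + 0.1634 + 0.0082 = 1.4509
Step 4: Primal residual = |0.1634 + 0.0082| = 0.1716


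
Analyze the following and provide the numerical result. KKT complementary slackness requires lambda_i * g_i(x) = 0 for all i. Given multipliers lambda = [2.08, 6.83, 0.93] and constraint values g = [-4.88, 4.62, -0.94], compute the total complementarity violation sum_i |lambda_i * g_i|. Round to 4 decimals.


KKT complementary slackness check:
lambda_1 * g_1 = 2.08 * -4.88 = -10.1504
lambda_2 * g_2 = 6.83 * 4.62 = 31.5546
lambda_3 * g_3 = 0.93 * -0.94 = -0.8742
Total violation = 10.1504 + 31.5546 + 0.8742 = 42.5792


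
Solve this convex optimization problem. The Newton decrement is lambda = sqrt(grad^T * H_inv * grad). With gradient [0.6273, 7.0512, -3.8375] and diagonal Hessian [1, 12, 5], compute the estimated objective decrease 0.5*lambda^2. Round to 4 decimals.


Step 1: H is diagonal, so H^(-1) * g = [0.6273, 0.5876, -0.7675].
Step 2: g^T H^(-1) g = sum_i g_i^2 / H_ii
  = (0.6273)^2/1 + (7.0512)^2/12 + (-3.8375)^2/5
  = 0.3935 + 4.1433 + 2.9453 = 7.4821
Step 3: Objective decrease = 0.5 * g^T H^(-1) g = 3.741


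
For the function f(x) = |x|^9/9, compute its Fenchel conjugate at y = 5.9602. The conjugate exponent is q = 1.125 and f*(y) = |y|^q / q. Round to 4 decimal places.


The conjugate exponent q satisfies 1/p + 1/q = 1.
p = 9, so q = 9/(9 - 1) = 1.125
|y|^q = 5.9602^1.125 = 7.4502
f*(5.9602) = 7.4502 / 1.125 = 6.6224
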